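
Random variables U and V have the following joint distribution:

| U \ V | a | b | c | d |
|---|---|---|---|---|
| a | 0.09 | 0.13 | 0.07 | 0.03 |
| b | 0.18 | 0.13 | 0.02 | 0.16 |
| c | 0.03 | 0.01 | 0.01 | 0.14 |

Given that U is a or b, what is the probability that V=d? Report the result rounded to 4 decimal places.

0.2346

P(U=a) = 0.09 + 0.13 + 0.07 + 0.03 = 0.32.
P(U=b) = 0.18 + 0.13 + 0.02 + 0.16 = 0.49.
P(U ∈ {a, b}) = 0.32 + 0.49 = 0.81; P(V=d, U ∈ {a, b}) = 0.03 + 0.16 = 0.19.
P(V=d | U ∈ {a, b}) = 0.19/0.81 = 0.2346.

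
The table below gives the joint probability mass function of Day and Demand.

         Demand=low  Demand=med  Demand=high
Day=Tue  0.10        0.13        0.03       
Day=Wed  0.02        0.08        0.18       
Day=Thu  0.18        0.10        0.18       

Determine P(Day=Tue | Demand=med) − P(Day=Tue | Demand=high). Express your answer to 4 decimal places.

P(Demand=med) = 0.13 + 0.08 + 0.10 = 0.31; P(Day=Tue | Demand=med) = 0.13/0.31 = 0.41935.
P(Demand=high) = 0.03 + 0.18 + 0.18 = 0.39; P(Day=Tue | Demand=high) = 0.03/0.39 = 0.07692.
Difference = 0.3424.

0.3424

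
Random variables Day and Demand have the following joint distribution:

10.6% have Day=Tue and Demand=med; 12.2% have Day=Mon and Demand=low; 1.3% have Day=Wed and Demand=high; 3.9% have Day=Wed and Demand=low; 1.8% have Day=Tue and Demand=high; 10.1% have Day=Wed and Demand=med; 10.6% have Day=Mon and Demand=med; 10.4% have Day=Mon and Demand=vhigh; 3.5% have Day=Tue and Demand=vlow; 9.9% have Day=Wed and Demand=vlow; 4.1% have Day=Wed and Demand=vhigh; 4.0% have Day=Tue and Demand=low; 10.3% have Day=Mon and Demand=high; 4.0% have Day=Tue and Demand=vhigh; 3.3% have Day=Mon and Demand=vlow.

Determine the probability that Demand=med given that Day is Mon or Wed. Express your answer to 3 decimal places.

P(Day=Mon) = 0.033 + 0.122 + 0.106 + 0.103 + 0.104 = 0.468.
P(Day=Wed) = 0.099 + 0.039 + 0.101 + 0.013 + 0.041 = 0.293.
P(Day ∈ {Mon, Wed}) = 0.468 + 0.293 = 0.761; P(Demand=med, Day ∈ {Mon, Wed}) = 0.106 + 0.101 = 0.207.
P(Demand=med | Day ∈ {Mon, Wed}) = 0.207/0.761 = 0.272.

0.272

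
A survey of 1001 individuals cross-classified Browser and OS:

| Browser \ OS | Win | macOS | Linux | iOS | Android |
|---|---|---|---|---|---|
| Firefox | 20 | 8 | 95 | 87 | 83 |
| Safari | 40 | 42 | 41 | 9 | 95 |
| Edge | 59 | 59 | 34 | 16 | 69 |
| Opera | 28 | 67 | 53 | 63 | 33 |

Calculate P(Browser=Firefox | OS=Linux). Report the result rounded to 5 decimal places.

Total with OS=Linux: 95 + 41 + 34 + 53 = 223.
P(Browser=Firefox | OS=Linux) = 95/223 = 0.42601.

0.42601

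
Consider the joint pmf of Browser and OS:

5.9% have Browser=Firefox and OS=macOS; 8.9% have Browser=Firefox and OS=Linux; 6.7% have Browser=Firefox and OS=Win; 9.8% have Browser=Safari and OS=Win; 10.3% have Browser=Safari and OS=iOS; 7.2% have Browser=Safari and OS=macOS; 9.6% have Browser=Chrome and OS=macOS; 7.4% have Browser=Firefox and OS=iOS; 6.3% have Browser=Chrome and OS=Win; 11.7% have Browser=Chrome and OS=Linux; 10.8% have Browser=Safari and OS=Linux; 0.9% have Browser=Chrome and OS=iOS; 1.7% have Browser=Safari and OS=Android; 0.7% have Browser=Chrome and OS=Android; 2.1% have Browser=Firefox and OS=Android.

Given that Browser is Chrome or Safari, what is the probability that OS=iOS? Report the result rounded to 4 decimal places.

P(Browser=Chrome) = 0.063 + 0.096 + 0.117 + 0.009 + 0.007 = 0.292.
P(Browser=Safari) = 0.098 + 0.072 + 0.108 + 0.103 + 0.017 = 0.398.
P(Browser ∈ {Chrome, Safari}) = 0.292 + 0.398 = 0.690; P(OS=iOS, Browser ∈ {Chrome, Safari}) = 0.009 + 0.103 = 0.112.
P(OS=iOS | Browser ∈ {Chrome, Safari}) = 0.112/0.690 = 0.1623.

0.1623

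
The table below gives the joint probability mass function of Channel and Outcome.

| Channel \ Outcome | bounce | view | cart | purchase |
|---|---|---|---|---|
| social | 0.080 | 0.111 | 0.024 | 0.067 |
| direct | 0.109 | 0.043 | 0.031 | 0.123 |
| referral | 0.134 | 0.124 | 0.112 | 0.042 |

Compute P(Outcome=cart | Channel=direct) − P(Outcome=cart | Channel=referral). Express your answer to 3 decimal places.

P(Channel=direct) = 0.109 + 0.043 + 0.031 + 0.123 = 0.306; P(Outcome=cart | Channel=direct) = 0.031/0.306 = 0.1013.
P(Channel=referral) = 0.134 + 0.124 + 0.112 + 0.042 = 0.412; P(Outcome=cart | Channel=referral) = 0.112/0.412 = 0.2718.
Difference = -0.171.

-0.171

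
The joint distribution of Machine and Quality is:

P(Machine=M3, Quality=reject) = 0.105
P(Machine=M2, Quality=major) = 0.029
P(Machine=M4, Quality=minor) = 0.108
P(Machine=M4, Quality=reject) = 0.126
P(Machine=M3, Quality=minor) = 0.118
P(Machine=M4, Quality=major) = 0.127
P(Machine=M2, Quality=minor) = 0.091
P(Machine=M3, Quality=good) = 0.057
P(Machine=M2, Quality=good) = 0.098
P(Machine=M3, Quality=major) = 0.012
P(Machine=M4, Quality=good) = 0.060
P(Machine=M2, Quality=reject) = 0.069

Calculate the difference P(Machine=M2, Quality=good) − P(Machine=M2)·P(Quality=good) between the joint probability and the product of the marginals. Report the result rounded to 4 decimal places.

P(Machine=M2) = 0.098 + 0.091 + 0.029 + 0.069 = 0.287.
P(Quality=good) = 0.098 + 0.057 + 0.060 = 0.215.
P(Machine=M2, Quality=good) − P(Machine=M2)P(Quality=good) = 0.098 − 0.287×0.215 = 0.0363.

0.0363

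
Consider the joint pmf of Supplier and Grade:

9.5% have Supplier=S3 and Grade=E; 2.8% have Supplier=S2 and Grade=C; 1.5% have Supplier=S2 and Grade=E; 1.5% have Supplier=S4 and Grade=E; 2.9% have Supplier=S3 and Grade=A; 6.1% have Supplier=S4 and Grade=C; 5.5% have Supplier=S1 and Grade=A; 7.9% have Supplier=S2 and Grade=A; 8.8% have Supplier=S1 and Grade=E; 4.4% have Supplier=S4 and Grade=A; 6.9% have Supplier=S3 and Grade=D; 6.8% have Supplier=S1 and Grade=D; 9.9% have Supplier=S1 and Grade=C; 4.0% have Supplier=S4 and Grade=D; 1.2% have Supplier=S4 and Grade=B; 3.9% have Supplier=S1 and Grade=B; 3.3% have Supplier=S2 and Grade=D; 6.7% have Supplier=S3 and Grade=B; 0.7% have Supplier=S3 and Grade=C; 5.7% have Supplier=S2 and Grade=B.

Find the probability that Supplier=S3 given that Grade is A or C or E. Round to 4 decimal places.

P(Grade=A) = 0.055 + 0.079 + 0.029 + 0.044 = 0.207.
P(Grade=C) = 0.099 + 0.028 + 0.007 + 0.061 = 0.195.
P(Grade=E) = 0.088 + 0.015 + 0.095 + 0.015 = 0.213.
P(Grade ∈ {A, C, E}) = 0.207 + 0.195 + 0.213 = 0.615; P(Supplier=S3, Grade ∈ {A, C, E}) = 0.029 + 0.007 + 0.095 = 0.131.
P(Supplier=S3 | Grade ∈ {A, C, E}) = 0.131/0.615 = 0.2130.

0.2130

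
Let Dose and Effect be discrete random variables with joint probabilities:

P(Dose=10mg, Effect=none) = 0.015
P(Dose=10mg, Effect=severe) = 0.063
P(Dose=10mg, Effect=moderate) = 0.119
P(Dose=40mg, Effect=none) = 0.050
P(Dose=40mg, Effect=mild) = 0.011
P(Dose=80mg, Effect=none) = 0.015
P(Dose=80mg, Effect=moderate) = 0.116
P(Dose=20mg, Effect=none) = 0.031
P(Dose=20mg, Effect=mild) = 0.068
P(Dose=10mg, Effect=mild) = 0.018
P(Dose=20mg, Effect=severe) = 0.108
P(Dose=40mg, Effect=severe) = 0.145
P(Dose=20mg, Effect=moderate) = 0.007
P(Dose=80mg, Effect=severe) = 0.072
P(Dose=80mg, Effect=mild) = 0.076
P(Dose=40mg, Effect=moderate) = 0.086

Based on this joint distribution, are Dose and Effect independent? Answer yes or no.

P(Dose=20mg) = 0.214 and P(Effect=moderate) = 0.328, so their product is 0.07019, but P(Dose=20mg, Effect=moderate) = 0.007. Since these differ, Dose and Effect are not independent.

no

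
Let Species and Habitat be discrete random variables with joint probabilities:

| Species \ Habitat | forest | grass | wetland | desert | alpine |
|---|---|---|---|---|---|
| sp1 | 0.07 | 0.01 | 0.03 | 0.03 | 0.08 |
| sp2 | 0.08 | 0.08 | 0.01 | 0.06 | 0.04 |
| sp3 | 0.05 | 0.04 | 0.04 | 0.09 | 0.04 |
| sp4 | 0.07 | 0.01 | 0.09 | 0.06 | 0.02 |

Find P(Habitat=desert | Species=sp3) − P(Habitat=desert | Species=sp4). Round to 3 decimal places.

0.106

P(Species=sp3) = 0.05 + 0.04 + 0.04 + 0.09 + 0.04 = 0.26; P(Habitat=desert | Species=sp3) = 0.09/0.26 = 0.3462.
P(Species=sp4) = 0.07 + 0.01 + 0.09 + 0.06 + 0.02 = 0.25; P(Habitat=desert | Species=sp4) = 0.06/0.25 = 0.2400.
Difference = 0.106.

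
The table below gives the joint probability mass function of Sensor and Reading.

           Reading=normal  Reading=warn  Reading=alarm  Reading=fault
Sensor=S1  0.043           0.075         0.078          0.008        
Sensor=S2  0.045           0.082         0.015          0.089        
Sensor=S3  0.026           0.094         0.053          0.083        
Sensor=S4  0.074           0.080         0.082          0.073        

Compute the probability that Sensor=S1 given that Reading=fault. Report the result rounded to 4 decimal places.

P(Reading=fault) = 0.008 + 0.089 + 0.083 + 0.073 = 0.253.
P(Sensor=S1 | Reading=fault) = 0.008/0.253 = 0.0316.

0.0316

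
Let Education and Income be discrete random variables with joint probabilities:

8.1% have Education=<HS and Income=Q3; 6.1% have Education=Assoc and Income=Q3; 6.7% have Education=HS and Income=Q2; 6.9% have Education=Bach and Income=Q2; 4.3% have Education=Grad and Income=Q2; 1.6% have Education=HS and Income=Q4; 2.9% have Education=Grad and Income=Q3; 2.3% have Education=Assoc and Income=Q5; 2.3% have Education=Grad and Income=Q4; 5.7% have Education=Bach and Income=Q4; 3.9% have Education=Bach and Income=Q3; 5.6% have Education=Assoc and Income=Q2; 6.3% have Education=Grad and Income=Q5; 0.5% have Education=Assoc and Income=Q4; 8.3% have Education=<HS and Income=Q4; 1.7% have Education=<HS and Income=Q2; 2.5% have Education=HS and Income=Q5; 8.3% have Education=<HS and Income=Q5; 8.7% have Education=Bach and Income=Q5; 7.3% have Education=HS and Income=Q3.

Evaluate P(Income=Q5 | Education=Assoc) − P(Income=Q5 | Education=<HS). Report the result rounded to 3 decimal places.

-0.156

P(Education=Assoc) = 0.056 + 0.061 + 0.005 + 0.023 = 0.145; P(Income=Q5 | Education=Assoc) = 0.023/0.145 = 0.1586.
P(Education=<HS) = 0.017 + 0.081 + 0.083 + 0.083 = 0.264; P(Income=Q5 | Education=<HS) = 0.083/0.264 = 0.3144.
Difference = -0.156.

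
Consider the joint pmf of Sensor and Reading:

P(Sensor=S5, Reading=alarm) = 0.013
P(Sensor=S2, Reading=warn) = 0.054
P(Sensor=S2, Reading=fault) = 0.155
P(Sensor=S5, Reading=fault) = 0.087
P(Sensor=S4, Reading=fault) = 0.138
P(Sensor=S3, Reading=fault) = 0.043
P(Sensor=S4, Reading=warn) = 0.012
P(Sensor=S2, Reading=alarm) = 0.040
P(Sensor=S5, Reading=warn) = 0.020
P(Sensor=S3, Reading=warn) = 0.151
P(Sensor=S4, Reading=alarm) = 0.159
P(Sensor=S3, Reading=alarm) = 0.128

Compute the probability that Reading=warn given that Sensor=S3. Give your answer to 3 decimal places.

0.469

P(Sensor=S3) = 0.151 + 0.128 + 0.043 = 0.322.
P(Reading=warn | Sensor=S3) = 0.151/0.322 = 0.469.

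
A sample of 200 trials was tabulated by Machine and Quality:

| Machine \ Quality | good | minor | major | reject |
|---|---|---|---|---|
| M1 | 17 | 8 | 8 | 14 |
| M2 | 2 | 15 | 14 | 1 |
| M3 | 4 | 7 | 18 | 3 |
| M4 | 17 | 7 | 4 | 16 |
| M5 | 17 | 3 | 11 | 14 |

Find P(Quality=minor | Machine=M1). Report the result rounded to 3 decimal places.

0.170

Total with Machine=M1: 17 + 8 + 8 + 14 = 47.
P(Quality=minor | Machine=M1) = 8/47 = 0.170.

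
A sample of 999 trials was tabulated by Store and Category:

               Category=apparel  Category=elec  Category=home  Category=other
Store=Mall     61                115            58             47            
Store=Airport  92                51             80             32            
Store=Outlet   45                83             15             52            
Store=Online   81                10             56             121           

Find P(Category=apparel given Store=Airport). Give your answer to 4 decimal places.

0.3608

Total with Store=Airport: 92 + 51 + 80 + 32 = 255.
P(Category=apparel | Store=Airport) = 92/255 = 0.3608.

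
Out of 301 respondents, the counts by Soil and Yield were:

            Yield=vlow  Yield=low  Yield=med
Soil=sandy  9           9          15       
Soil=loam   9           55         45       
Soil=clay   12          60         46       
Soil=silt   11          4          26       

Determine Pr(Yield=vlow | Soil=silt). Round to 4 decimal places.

0.2683

Total with Soil=silt: 11 + 4 + 26 = 41.
P(Yield=vlow | Soil=silt) = 11/41 = 0.2683.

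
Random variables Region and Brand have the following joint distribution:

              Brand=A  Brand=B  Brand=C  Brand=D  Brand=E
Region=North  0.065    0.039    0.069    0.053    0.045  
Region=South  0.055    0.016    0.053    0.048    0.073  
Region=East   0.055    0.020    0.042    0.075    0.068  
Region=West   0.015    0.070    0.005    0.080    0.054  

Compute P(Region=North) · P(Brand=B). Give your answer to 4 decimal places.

0.0393

P(Region=North) = 0.065 + 0.039 + 0.069 + 0.053 + 0.045 = 0.271.
P(Brand=B) = 0.039 + 0.016 + 0.020 + 0.070 = 0.145.
Product: 0.271 × 0.145 = 0.0393.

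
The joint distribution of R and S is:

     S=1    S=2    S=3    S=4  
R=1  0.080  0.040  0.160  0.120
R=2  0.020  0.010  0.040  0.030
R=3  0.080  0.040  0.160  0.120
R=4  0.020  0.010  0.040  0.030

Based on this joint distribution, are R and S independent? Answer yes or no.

yes

Every cell satisfies P(R,S) = P(R)·P(S). For instance P(R=2) = 0.100, P(S=1) = 0.200, and 0.100×0.200 = 0.020 matches the joint entry. So R and S are independent.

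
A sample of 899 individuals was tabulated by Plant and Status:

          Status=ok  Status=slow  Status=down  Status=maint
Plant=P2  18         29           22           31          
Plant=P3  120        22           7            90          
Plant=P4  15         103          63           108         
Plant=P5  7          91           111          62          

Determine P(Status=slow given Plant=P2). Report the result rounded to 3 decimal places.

Total with Plant=P2: 18 + 29 + 22 + 31 = 100.
P(Status=slow | Plant=P2) = 29/100 = 0.290.

0.290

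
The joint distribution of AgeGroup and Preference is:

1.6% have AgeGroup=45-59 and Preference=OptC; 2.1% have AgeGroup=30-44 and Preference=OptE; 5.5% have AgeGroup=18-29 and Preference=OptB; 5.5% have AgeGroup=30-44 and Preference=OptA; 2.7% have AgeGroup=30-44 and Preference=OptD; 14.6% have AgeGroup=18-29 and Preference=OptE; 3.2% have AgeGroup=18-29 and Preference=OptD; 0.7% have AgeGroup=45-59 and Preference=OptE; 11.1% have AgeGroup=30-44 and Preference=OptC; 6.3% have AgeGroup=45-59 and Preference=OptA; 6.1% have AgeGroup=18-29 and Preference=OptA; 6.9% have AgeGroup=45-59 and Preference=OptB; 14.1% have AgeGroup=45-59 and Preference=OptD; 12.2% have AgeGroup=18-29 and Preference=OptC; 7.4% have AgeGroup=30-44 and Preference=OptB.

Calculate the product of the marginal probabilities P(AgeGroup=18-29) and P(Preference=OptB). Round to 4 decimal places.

0.0824

P(AgeGroup=18-29) = 0.061 + 0.055 + 0.122 + 0.032 + 0.146 = 0.416.
P(Preference=OptB) = 0.055 + 0.074 + 0.069 = 0.198.
Product: 0.416 × 0.198 = 0.0824.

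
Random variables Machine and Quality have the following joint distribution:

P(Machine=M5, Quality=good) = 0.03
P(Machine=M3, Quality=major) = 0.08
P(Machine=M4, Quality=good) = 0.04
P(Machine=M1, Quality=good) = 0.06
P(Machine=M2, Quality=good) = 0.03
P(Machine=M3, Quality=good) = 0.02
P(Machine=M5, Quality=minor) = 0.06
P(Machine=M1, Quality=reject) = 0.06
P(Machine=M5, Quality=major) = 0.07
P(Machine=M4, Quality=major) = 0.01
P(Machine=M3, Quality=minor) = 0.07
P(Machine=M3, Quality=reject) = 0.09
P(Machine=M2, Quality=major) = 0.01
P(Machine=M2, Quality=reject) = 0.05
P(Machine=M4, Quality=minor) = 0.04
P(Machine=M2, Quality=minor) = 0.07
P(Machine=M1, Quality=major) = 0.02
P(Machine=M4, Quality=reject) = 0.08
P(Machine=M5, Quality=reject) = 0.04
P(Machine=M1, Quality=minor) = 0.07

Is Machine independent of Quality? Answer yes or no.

P(Machine=M5) = 0.20 and P(Quality=major) = 0.19, so their product is 0.0380, but P(Machine=M5, Quality=major) = 0.07. Since these differ, Machine and Quality are not independent.

no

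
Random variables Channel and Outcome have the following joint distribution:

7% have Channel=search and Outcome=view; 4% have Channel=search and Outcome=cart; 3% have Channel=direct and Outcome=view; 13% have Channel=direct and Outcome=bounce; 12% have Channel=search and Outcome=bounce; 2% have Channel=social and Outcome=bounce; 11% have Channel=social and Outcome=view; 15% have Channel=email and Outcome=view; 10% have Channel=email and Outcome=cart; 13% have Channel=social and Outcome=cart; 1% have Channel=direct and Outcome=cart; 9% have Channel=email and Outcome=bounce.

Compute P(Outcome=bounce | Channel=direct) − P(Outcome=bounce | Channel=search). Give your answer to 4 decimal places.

P(Channel=direct) = 0.13 + 0.03 + 0.01 = 0.17; P(Outcome=bounce | Channel=direct) = 0.13/0.17 = 0.76471.
P(Channel=search) = 0.12 + 0.07 + 0.04 = 0.23; P(Outcome=bounce | Channel=search) = 0.12/0.23 = 0.52174.
Difference = 0.2430.

0.2430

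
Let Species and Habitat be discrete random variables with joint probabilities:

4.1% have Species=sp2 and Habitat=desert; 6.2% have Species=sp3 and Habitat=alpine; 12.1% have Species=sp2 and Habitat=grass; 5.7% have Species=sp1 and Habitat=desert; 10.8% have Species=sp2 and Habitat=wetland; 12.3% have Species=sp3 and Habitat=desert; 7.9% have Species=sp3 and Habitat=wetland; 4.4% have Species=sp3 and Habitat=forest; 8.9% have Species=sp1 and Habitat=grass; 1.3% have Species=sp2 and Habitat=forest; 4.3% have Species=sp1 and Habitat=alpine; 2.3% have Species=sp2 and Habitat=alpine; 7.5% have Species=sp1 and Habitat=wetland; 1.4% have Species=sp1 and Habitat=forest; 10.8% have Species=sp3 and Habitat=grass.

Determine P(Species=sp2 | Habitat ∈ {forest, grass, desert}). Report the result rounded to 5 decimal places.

0.28689

P(Habitat=forest) = 0.014 + 0.013 + 0.044 = 0.071.
P(Habitat=grass) = 0.089 + 0.121 + 0.108 = 0.318.
P(Habitat=desert) = 0.057 + 0.041 + 0.123 = 0.221.
P(Habitat ∈ {forest, grass, desert}) = 0.071 + 0.318 + 0.221 = 0.610; P(Species=sp2, Habitat ∈ {forest, grass, desert}) = 0.013 + 0.121 + 0.041 = 0.175.
P(Species=sp2 | Habitat ∈ {forest, grass, desert}) = 0.175/0.610 = 0.28689.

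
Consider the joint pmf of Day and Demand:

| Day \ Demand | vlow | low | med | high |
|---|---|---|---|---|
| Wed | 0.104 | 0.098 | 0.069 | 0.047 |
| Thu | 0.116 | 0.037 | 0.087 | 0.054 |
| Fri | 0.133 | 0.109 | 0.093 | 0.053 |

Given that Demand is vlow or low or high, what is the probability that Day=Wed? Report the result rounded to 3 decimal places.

P(Demand=vlow) = 0.104 + 0.116 + 0.133 = 0.353.
P(Demand=low) = 0.098 + 0.037 + 0.109 = 0.244.
P(Demand=high) = 0.047 + 0.054 + 0.053 = 0.154.
P(Demand ∈ {vlow, low, high}) = 0.353 + 0.244 + 0.154 = 0.751; P(Day=Wed, Demand ∈ {vlow, low, high}) = 0.104 + 0.098 + 0.047 = 0.249.
P(Day=Wed | Demand ∈ {vlow, low, high}) = 0.249/0.751 = 0.332.

0.332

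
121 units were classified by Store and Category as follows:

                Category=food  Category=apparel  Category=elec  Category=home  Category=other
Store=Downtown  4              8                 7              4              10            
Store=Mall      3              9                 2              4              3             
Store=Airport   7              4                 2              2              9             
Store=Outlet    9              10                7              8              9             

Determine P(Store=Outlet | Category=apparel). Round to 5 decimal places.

Total with Category=apparel: 8 + 9 + 4 + 10 = 31.
P(Store=Outlet | Category=apparel) = 10/31 = 0.32258.

0.32258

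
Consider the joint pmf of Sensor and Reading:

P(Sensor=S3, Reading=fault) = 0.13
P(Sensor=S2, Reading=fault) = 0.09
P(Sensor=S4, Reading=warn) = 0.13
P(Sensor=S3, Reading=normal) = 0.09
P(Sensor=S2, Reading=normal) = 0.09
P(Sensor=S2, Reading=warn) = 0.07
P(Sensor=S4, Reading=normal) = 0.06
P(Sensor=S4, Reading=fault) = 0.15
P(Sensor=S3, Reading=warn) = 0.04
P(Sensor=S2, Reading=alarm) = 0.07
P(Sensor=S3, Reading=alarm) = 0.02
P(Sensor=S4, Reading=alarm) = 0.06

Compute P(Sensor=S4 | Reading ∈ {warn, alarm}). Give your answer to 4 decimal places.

0.4872

P(Reading=warn) = 0.07 + 0.04 + 0.13 = 0.24.
P(Reading=alarm) = 0.07 + 0.02 + 0.06 = 0.15.
P(Reading ∈ {warn, alarm}) = 0.24 + 0.15 = 0.39; P(Sensor=S4, Reading ∈ {warn, alarm}) = 0.13 + 0.06 = 0.19.
P(Sensor=S4 | Reading ∈ {warn, alarm}) = 0.19/0.39 = 0.4872.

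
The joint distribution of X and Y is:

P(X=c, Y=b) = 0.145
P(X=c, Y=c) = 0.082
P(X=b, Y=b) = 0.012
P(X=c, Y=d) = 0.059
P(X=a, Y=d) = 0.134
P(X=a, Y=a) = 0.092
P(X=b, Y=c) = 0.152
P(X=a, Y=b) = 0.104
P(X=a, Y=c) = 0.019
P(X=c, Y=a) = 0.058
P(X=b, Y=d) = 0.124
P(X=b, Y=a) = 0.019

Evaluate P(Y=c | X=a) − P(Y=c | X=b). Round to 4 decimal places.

-0.4407

P(X=a) = 0.092 + 0.104 + 0.019 + 0.134 = 0.349; P(Y=c | X=a) = 0.019/0.349 = 0.05444.
P(X=b) = 0.019 + 0.012 + 0.152 + 0.124 = 0.307; P(Y=c | X=b) = 0.152/0.307 = 0.49511.
Difference = -0.4407.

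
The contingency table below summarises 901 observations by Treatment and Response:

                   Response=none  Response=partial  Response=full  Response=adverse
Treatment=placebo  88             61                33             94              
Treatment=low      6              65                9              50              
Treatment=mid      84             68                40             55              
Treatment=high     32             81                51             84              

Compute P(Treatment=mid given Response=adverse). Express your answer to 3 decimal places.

0.194

Total with Response=adverse: 94 + 50 + 55 + 84 = 283.
P(Treatment=mid | Response=adverse) = 55/283 = 0.194.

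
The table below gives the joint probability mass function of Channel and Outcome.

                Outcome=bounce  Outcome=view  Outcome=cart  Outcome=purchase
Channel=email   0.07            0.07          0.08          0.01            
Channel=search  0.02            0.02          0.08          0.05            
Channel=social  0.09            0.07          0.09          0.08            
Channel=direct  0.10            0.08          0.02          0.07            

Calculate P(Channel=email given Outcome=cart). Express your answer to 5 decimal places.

P(Outcome=cart) = 0.08 + 0.08 + 0.09 + 0.02 = 0.27.
P(Channel=email | Outcome=cart) = 0.08/0.27 = 0.29630.

0.29630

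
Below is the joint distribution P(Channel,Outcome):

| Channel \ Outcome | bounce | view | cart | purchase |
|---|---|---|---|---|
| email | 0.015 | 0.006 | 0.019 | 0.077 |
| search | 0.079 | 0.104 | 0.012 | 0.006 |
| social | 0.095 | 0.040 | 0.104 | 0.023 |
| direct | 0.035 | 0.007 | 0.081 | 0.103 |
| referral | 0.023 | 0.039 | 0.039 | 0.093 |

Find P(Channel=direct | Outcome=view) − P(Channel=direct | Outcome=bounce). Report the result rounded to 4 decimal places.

P(Outcome=view) = 0.006 + 0.104 + 0.040 + 0.007 + 0.039 = 0.196; P(Channel=direct | Outcome=view) = 0.007/0.196 = 0.03571.
P(Outcome=bounce) = 0.015 + 0.079 + 0.095 + 0.035 + 0.023 = 0.247; P(Channel=direct | Outcome=bounce) = 0.035/0.247 = 0.14170.
Difference = -0.1060.

-0.1060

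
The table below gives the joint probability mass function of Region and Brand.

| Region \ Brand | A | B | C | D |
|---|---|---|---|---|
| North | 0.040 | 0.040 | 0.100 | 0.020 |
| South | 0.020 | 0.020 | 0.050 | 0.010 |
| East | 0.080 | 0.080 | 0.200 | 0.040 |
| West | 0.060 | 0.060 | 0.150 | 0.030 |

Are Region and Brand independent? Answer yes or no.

Every cell satisfies P(Region,Brand) = P(Region)·P(Brand). For instance P(Region=North) = 0.200, P(Brand=D) = 0.100, and 0.200×0.100 = 0.020 matches the joint entry. So Region and Brand are independent.

yes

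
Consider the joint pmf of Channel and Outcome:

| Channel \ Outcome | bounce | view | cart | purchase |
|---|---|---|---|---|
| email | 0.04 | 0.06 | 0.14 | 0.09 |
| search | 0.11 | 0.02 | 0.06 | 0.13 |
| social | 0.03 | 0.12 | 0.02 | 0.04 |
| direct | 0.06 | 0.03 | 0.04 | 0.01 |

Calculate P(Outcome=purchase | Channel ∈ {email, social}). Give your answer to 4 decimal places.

P(Channel=email) = 0.04 + 0.06 + 0.14 + 0.09 = 0.33.
P(Channel=social) = 0.03 + 0.12 + 0.02 + 0.04 = 0.21.
P(Channel ∈ {email, social}) = 0.33 + 0.21 = 0.54; P(Outcome=purchase, Channel ∈ {email, social}) = 0.09 + 0.04 = 0.13.
P(Outcome=purchase | Channel ∈ {email, social}) = 0.13/0.54 = 0.2407.

0.2407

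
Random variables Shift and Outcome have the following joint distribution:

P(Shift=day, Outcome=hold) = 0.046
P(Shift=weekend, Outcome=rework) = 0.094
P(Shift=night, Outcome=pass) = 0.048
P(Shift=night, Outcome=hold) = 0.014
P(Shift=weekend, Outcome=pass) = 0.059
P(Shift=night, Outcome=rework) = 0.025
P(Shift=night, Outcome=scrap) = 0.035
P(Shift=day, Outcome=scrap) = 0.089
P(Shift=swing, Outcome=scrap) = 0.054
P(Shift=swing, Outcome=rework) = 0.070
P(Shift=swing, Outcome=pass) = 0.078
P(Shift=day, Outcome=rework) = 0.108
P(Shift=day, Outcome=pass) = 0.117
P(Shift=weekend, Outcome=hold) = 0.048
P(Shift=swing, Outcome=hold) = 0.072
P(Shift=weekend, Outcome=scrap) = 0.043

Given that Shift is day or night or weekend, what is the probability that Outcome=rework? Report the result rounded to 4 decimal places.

0.3127

P(Shift=day) = 0.117 + 0.108 + 0.089 + 0.046 = 0.360.
P(Shift=night) = 0.048 + 0.025 + 0.035 + 0.014 = 0.122.
P(Shift=weekend) = 0.059 + 0.094 + 0.043 + 0.048 = 0.244.
P(Shift ∈ {day, night, weekend}) = 0.360 + 0.122 + 0.244 = 0.726; P(Outcome=rework, Shift ∈ {day, night, weekend}) = 0.108 + 0.025 + 0.094 = 0.227.
P(Outcome=rework | Shift ∈ {day, night, weekend}) = 0.227/0.726 = 0.3127.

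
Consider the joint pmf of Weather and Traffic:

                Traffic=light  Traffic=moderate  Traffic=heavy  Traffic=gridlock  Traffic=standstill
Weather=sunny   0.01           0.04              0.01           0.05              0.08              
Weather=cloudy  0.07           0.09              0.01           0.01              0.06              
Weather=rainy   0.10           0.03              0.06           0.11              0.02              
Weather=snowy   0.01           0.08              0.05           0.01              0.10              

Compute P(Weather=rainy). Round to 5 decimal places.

0.32000

P(Weather=rainy) = 0.10 + 0.03 + 0.06 + 0.11 + 0.02 = 0.32.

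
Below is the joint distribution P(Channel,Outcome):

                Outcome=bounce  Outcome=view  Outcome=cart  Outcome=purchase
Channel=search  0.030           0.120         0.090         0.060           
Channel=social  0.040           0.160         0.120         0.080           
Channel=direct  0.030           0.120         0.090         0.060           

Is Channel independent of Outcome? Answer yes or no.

yes

Every cell satisfies P(Channel,Outcome) = P(Channel)·P(Outcome). For instance P(Channel=search) = 0.300, P(Outcome=purchase) = 0.200, and 0.300×0.200 = 0.060 matches the joint entry. So Channel and Outcome are independent.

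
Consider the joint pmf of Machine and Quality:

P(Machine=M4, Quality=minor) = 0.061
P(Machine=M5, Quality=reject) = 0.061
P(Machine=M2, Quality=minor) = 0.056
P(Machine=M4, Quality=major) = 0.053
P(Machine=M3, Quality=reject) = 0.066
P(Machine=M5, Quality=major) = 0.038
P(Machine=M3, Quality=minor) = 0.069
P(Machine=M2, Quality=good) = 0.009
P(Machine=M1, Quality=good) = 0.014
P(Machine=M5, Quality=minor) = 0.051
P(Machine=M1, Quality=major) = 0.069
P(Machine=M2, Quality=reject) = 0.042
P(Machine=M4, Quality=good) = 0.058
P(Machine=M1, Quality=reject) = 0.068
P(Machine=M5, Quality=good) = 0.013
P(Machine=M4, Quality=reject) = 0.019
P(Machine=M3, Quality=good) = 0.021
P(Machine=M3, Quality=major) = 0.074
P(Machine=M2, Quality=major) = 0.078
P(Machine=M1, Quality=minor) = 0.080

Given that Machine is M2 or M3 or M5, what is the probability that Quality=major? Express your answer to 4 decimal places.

0.3287

P(Machine=M2) = 0.009 + 0.056 + 0.078 + 0.042 = 0.185.
P(Machine=M3) = 0.021 + 0.069 + 0.074 + 0.066 = 0.230.
P(Machine=M5) = 0.013 + 0.051 + 0.038 + 0.061 = 0.163.
P(Machine ∈ {M2, M3, M5}) = 0.185 + 0.230 + 0.163 = 0.578; P(Quality=major, Machine ∈ {M2, M3, M5}) = 0.078 + 0.074 + 0.038 = 0.190.
P(Quality=major | Machine ∈ {M2, M3, M5}) = 0.190/0.578 = 0.3287.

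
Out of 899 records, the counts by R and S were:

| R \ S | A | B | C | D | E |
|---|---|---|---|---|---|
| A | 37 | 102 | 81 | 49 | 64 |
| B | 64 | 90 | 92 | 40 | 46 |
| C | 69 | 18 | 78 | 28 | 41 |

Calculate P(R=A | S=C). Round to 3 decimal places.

0.323

Total with S=C: 81 + 92 + 78 = 251.
P(R=A | S=C) = 81/251 = 0.323.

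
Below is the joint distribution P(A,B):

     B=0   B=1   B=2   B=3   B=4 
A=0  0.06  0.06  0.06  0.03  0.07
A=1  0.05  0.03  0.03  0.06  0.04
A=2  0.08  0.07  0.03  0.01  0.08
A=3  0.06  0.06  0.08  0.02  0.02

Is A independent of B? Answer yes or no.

no

P(A=1) = 0.21 and P(B=3) = 0.12, so their product is 0.0252, but P(A=1, B=3) = 0.06. Since these differ, A and B are not independent.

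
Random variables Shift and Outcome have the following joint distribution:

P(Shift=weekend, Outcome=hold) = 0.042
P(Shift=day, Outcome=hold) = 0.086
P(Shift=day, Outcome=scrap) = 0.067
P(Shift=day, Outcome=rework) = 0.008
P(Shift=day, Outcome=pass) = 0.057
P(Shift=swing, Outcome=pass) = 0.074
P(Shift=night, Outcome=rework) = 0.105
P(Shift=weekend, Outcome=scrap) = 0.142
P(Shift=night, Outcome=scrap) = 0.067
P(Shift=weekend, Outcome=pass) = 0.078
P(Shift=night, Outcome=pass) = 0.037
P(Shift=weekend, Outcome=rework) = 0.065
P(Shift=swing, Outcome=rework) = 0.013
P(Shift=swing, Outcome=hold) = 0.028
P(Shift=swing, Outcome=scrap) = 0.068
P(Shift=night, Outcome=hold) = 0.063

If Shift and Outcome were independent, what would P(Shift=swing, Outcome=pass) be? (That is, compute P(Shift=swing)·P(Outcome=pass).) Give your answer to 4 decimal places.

P(Shift=swing) = 0.074 + 0.013 + 0.068 + 0.028 = 0.183.
P(Outcome=pass) = 0.057 + 0.074 + 0.037 + 0.078 = 0.246.
Product: 0.183 × 0.246 = 0.0450.

0.0450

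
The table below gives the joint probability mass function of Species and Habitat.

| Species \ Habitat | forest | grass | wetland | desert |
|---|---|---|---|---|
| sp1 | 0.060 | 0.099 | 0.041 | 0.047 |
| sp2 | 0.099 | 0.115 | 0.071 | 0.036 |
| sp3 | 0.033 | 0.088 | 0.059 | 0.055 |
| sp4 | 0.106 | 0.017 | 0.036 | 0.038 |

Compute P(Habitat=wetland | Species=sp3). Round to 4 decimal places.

P(Species=sp3) = 0.033 + 0.088 + 0.059 + 0.055 = 0.235.
P(Habitat=wetland | Species=sp3) = 0.059/0.235 = 0.2511.

0.2511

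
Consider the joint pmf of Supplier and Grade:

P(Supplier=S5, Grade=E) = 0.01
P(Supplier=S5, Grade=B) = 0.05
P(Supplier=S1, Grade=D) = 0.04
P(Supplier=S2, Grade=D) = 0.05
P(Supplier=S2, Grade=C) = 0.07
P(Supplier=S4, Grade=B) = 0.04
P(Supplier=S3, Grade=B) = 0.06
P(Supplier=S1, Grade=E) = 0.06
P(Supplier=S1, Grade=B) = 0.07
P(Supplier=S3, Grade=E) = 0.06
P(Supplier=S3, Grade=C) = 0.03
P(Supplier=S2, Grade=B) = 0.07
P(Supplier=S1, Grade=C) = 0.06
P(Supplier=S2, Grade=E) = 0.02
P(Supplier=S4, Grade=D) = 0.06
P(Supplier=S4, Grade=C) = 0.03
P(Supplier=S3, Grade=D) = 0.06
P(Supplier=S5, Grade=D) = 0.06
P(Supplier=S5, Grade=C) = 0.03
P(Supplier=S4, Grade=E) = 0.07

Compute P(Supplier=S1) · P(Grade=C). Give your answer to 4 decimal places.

0.0506

P(Supplier=S1) = 0.07 + 0.06 + 0.04 + 0.06 = 0.23.
P(Grade=C) = 0.06 + 0.07 + 0.03 + 0.03 + 0.03 = 0.22.
Product: 0.23 × 0.22 = 0.0506.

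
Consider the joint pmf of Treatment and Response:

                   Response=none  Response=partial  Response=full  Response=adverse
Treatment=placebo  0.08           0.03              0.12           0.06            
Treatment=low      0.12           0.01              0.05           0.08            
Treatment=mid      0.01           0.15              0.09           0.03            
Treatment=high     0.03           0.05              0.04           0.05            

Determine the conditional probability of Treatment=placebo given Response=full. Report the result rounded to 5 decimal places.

0.40000

P(Response=full) = 0.12 + 0.05 + 0.09 + 0.04 = 0.30.
P(Treatment=placebo | Response=full) = 0.12/0.30 = 0.40000.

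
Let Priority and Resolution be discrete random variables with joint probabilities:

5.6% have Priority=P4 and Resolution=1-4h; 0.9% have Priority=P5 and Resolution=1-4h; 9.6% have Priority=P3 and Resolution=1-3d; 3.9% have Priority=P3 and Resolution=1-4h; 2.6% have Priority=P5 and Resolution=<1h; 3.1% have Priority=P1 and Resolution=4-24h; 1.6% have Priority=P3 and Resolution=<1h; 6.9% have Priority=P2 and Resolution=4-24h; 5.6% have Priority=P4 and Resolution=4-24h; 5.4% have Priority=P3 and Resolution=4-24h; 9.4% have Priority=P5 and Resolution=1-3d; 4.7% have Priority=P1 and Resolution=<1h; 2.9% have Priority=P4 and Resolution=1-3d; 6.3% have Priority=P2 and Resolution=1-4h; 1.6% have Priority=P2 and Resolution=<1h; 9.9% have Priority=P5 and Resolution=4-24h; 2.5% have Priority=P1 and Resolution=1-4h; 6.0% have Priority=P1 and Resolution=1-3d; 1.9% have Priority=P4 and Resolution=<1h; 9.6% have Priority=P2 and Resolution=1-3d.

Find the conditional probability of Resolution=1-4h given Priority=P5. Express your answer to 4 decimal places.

P(Priority=P5) = 0.026 + 0.009 + 0.099 + 0.094 = 0.228.
P(Resolution=1-4h | Priority=P5) = 0.009/0.228 = 0.0395.

0.0395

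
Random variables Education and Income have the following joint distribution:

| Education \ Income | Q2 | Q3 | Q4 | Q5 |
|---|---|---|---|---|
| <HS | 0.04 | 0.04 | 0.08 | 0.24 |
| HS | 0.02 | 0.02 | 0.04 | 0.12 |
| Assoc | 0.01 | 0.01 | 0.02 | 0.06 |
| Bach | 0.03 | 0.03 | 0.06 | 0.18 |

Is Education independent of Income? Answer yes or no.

yes

Every cell satisfies P(Education,Income) = P(Education)·P(Income). For instance P(Education=Assoc) = 0.10, P(Income=Q2) = 0.10, and 0.10×0.10 = 0.01 matches the joint entry. So Education and Income are independent.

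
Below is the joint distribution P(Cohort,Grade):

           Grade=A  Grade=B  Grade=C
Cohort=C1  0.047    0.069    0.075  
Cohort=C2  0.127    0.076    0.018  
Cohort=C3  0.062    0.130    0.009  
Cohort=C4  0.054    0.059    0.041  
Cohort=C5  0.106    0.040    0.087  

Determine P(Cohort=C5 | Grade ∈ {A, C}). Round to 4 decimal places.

0.3083

P(Grade=A) = 0.047 + 0.127 + 0.062 + 0.054 + 0.106 = 0.396.
P(Grade=C) = 0.075 + 0.018 + 0.009 + 0.041 + 0.087 = 0.230.
P(Grade ∈ {A, C}) = 0.396 + 0.230 = 0.626; P(Cohort=C5, Grade ∈ {A, C}) = 0.106 + 0.087 = 0.193.
P(Cohort=C5 | Grade ∈ {A, C}) = 0.193/0.626 = 0.3083.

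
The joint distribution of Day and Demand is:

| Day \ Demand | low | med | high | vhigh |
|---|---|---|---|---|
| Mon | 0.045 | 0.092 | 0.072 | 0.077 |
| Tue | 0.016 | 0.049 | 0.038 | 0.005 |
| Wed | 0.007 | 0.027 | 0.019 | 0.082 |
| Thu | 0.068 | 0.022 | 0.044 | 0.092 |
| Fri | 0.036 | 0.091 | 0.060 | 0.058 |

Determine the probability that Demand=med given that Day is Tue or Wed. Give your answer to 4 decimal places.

P(Day=Tue) = 0.016 + 0.049 + 0.038 + 0.005 = 0.108.
P(Day=Wed) = 0.007 + 0.027 + 0.019 + 0.082 = 0.135.
P(Day ∈ {Tue, Wed}) = 0.108 + 0.135 = 0.243; P(Demand=med, Day ∈ {Tue, Wed}) = 0.049 + 0.027 = 0.076.
P(Demand=med | Day ∈ {Tue, Wed}) = 0.076/0.243 = 0.3128.

0.3128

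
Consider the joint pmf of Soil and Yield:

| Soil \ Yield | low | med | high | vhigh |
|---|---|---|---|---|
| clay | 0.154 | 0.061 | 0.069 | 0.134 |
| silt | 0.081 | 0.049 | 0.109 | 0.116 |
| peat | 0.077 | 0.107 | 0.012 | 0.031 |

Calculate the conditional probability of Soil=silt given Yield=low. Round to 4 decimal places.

P(Yield=low) = 0.154 + 0.081 + 0.077 = 0.312.
P(Soil=silt | Yield=low) = 0.081/0.312 = 0.2596.

0.2596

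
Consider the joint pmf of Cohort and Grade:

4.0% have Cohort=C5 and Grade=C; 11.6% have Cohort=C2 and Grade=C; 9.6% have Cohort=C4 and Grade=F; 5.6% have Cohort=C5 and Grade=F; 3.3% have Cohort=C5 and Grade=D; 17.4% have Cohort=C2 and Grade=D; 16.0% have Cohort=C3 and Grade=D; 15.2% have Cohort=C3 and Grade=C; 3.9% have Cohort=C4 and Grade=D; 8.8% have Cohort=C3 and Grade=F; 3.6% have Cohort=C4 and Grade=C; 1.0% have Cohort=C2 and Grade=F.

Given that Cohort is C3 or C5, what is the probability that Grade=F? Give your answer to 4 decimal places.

P(Cohort=C3) = 0.152 + 0.160 + 0.088 = 0.400.
P(Cohort=C5) = 0.040 + 0.033 + 0.056 = 0.129.
P(Cohort ∈ {C3, C5}) = 0.400 + 0.129 = 0.529; P(Grade=F, Cohort ∈ {C3, C5}) = 0.088 + 0.056 = 0.144.
P(Grade=F | Cohort ∈ {C3, C5}) = 0.144/0.529 = 0.2722.

0.2722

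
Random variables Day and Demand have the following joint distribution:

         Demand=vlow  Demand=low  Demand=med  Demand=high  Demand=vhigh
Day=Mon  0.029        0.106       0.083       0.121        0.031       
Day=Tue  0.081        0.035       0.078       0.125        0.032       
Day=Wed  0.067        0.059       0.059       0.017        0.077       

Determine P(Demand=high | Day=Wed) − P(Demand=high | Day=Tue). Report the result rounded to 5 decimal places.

-0.29519

P(Day=Wed) = 0.067 + 0.059 + 0.059 + 0.017 + 0.077 = 0.279; P(Demand=high | Day=Wed) = 0.017/0.279 = 0.060932.
P(Day=Tue) = 0.081 + 0.035 + 0.078 + 0.125 + 0.032 = 0.351; P(Demand=high | Day=Tue) = 0.125/0.351 = 0.356125.
Difference = -0.29519.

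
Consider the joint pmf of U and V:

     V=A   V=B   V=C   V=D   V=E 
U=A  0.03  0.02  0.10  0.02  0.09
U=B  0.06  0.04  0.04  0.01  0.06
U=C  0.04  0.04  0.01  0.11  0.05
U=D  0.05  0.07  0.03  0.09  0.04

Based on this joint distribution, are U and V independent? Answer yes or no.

no

P(U=A) = 0.26 and P(V=C) = 0.18, so their product is 0.0468, but P(U=A, V=C) = 0.10. Since these differ, U and V are not independent.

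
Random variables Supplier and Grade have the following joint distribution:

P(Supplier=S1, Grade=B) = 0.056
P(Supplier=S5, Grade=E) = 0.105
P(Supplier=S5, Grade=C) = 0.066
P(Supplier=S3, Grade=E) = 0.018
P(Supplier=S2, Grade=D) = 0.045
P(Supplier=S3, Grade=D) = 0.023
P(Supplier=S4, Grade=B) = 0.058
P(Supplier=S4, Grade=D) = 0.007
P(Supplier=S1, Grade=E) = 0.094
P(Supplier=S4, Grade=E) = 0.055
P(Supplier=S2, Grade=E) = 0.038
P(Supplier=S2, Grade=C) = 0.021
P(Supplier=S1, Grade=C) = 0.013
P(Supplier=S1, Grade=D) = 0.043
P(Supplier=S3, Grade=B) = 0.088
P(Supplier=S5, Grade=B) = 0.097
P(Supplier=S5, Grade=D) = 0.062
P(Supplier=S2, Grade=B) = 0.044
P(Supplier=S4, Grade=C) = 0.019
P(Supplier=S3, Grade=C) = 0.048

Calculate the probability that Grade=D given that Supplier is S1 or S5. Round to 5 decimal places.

0.19590

P(Supplier=S1) = 0.056 + 0.013 + 0.043 + 0.094 = 0.206.
P(Supplier=S5) = 0.097 + 0.066 + 0.062 + 0.105 = 0.330.
P(Supplier ∈ {S1, S5}) = 0.206 + 0.330 = 0.536; P(Grade=D, Supplier ∈ {S1, S5}) = 0.043 + 0.062 = 0.105.
P(Grade=D | Supplier ∈ {S1, S5}) = 0.105/0.536 = 0.19590.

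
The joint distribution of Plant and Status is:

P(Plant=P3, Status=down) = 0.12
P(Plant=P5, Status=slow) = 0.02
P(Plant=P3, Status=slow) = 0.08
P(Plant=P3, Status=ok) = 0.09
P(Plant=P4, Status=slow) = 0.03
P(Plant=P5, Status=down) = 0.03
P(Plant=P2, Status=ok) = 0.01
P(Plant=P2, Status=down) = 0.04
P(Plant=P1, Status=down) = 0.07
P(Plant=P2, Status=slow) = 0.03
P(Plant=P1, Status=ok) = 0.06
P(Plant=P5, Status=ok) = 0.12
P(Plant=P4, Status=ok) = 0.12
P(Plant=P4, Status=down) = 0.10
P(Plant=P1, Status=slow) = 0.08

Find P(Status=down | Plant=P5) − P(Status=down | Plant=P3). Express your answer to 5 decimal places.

P(Plant=P5) = 0.12 + 0.02 + 0.03 = 0.17; P(Status=down | Plant=P5) = 0.03/0.17 = 0.176471.
P(Plant=P3) = 0.09 + 0.08 + 0.12 = 0.29; P(Status=down | Plant=P3) = 0.12/0.29 = 0.413793.
Difference = -0.23732.

-0.23732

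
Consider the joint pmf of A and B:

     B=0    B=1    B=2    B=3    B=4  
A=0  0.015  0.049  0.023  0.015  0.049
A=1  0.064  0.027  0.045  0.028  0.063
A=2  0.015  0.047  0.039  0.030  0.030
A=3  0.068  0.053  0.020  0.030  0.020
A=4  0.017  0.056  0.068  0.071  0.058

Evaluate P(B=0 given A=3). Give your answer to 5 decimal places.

0.35602

P(A=3) = 0.068 + 0.053 + 0.020 + 0.030 + 0.020 = 0.191.
P(B=0 | A=3) = 0.068/0.191 = 0.35602.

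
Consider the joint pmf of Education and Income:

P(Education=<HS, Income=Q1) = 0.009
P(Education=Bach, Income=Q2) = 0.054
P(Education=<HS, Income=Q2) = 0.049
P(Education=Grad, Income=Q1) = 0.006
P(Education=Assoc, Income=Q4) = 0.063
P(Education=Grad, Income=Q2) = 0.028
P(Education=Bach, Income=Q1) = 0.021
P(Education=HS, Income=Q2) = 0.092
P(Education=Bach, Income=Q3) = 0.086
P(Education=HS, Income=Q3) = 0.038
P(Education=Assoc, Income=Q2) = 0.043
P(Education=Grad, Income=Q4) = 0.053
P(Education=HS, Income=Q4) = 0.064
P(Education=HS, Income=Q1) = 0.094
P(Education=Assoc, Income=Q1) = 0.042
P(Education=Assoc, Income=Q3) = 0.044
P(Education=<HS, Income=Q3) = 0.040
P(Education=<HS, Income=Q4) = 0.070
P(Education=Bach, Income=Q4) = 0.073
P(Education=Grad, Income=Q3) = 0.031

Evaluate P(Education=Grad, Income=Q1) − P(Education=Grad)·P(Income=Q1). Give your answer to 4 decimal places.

-0.0143

P(Education=Grad) = 0.006 + 0.028 + 0.031 + 0.053 = 0.118.
P(Income=Q1) = 0.009 + 0.094 + 0.042 + 0.021 + 0.006 = 0.172.
P(Education=Grad, Income=Q1) − P(Education=Grad)P(Income=Q1) = 0.006 − 0.118×0.172 = -0.0143.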